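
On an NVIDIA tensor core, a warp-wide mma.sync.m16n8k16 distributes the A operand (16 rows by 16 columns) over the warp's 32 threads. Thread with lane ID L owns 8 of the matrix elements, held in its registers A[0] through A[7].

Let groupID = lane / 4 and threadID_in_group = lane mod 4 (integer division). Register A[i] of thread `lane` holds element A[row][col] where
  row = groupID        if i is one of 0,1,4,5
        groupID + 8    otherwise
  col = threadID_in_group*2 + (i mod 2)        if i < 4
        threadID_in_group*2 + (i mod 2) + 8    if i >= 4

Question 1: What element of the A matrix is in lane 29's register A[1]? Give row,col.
7,3

L=29→G=29>>2=7, T=29&3=1
[1]→row 7+0=7  col 1·2+1+0=3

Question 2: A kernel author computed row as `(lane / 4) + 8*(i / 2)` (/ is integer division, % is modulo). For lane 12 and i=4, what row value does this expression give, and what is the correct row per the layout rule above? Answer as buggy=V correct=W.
buggy=19 correct=3

`(lane / 4) + 8*(i / 2)`[12,4]⇒19
lane 12⇒12/4=3, 12 mod 4=0
i=4  r:3+0⇒3  c:2·0+0+8⇒8
row: 19 vs 3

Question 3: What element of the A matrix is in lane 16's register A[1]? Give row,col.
lane 16=>16/4=4, 16 mod 4=0
i=1  r:4+0=>4  c:2·0+1+0=>1

4,1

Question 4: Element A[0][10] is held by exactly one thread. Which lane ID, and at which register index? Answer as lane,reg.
r=0->g=0,rb=0  c=10->cb=1,t=1,b0=0
L=0*4+1=1  i=1*4+0*2+0=4

1,4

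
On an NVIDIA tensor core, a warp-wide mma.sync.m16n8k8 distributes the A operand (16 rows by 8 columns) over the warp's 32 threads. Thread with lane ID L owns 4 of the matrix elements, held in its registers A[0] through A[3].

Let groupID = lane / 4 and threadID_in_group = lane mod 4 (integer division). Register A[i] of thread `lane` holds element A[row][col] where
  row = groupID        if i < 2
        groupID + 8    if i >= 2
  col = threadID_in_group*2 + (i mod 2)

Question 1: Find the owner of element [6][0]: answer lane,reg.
24,0

r=6->g=6,rb=0  c=0->t=0,b0=0
L=6*4+0=24  i=0*2+0=0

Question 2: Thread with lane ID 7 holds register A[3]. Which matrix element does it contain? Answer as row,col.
7: grp=1,tig=3
[3] (1+8,3*2+1) = (9,7)

9,7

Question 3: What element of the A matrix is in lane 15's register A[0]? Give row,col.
lane 15->15/4=3, 15 mod 4=3
i=0  r:3+0->3  c:2·3+0->6

3,6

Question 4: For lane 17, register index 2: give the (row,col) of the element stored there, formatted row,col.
12,2

17: gr=4,th=1
[2] (4+8,1*2+0) = (12,2)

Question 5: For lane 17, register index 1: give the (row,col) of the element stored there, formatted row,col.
4,3

17: gr=4,th=1
[1] (4+0,1*2+1) = (4,3)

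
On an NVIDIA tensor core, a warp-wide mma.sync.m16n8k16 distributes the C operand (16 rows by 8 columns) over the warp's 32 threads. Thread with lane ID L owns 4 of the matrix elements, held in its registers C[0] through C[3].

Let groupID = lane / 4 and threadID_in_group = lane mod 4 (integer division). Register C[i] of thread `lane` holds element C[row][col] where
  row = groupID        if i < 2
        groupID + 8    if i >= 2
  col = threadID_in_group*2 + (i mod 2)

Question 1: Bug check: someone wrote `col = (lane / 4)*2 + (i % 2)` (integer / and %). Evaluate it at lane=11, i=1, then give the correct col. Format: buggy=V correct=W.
`(lane / 4)*2 + (i % 2)`[11,1]->5
lane 11->11/4=2, 11 mod 4=3
i=1  r:2+0->2  c:2·3+1->7
col: 5 vs 7

buggy=5 correct=7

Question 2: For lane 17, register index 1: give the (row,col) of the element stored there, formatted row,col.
4,3

17: grp=4,tig=1
[1] (4+0,1*2+1) = (4,3)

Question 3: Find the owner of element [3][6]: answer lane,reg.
r: 3->gid=3,r8=0  c: 6->tid=3,i&1=0
L=3*4+3=15  i=0*2+0=0

15,0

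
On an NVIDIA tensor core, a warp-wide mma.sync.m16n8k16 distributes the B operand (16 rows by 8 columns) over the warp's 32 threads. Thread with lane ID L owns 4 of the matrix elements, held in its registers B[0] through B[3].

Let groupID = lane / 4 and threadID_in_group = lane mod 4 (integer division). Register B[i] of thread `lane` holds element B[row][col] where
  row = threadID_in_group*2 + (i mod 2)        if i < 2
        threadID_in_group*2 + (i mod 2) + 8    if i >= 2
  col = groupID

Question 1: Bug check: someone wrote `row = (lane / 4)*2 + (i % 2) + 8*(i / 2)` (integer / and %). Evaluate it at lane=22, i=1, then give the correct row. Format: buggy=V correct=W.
buggy=11 correct=5

`(lane / 4)*2 + (i % 2) + 8*(i / 2)`[22,1]=>11
22: grp=5,tig=2
[1] (2*2+1+0,5) = (5,5)
row: 11 vs 5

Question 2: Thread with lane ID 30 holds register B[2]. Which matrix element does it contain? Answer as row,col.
12,7

L=30->g=30>>2=7, t=30&3=2
[2]->row 2·2+0+8=12  col g=7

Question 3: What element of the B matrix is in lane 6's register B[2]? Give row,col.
12,1

lane 6: g=1 (6/4), t=2 (6%4)
i=2: r=2*2+0+8=12, c=g=1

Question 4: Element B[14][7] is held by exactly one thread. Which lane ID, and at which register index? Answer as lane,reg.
31,2

c:7=>grp=7  r:14=>rB=1,tig=3,lo=0
L=7*4+3=31  i=1*2+0=2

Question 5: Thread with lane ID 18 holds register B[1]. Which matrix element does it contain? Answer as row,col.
lane 18->18/4=4, 18 mod 4=2
i=1  r:2·2+1+0->5  c:4

5,4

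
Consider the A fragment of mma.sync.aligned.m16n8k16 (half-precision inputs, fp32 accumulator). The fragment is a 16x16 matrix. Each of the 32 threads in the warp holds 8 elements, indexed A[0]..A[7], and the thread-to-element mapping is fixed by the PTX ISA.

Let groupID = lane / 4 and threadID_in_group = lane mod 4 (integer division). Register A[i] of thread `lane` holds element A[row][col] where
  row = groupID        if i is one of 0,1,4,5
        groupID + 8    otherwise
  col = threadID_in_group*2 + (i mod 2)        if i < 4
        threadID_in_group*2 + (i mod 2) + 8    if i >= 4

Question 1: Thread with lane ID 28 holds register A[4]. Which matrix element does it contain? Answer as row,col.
7,8

28: grp=7,tig=0
[4] (7+0,0*2+0+8) = (7,8)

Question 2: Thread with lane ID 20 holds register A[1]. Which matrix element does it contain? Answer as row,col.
lane 20⇒20/4=5, 20 mod 4=0
i=1  r:5+0⇒5  c:2·0+1+0⇒1

5,1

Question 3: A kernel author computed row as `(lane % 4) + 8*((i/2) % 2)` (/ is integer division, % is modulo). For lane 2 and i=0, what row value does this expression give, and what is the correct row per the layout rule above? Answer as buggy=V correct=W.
`(lane % 4) + 8*((i/2) % 2)`[2,0]→2
L=2→G=2>>2=0, T=2&3=2
[0]→row 0+0=0  col 2·2+0+0=4
row: 2 vs 0

buggy=2 correct=0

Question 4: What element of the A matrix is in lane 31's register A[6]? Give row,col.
lane 31=>31/4=7, 31 mod 4=3
i=6  r:7+8=>15  c:2·3+0+8=>14

15,14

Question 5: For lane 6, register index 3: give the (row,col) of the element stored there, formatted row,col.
9,5

6: gr=1,th=2
[3] (1+8,2*2+1+0) = (9,5)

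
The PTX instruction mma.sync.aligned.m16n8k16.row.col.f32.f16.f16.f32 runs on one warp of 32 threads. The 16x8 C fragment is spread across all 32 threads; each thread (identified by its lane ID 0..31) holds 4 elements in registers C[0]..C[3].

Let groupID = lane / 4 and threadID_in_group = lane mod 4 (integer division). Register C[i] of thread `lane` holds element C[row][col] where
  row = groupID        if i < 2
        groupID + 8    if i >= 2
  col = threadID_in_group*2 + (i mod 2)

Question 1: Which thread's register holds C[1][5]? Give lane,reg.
r=1->g=1,rb=0  c=5->t=2,b0=1
L=1*4+2=6  i=0*2+1=1

6,1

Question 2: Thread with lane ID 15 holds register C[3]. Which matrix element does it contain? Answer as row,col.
11,7

15: gid=3,tid=3
[3] (3+8,3*2+1) = (11,7)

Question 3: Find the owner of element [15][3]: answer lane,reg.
r:15=>grp=7,rB=1  c:3=>tig=1,lo=1
L=7*4+1=29  i=1*2+1=3

29,3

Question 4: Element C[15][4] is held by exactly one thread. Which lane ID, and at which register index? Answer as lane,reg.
30,2

r=15->g=7,rb=1  c=4->t=2,b0=0
L=7*4+2=30  i=1*2+0=2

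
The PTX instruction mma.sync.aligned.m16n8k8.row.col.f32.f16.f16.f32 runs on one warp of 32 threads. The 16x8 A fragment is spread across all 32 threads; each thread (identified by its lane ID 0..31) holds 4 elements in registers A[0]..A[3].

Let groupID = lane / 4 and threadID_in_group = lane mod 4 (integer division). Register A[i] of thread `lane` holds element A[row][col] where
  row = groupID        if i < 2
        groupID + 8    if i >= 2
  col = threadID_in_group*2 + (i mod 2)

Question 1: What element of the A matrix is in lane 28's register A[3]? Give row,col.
lane 28: grp=7 (28/4), tig=0 (28%4)
i=3: r=7+8=15, c=0*2+1=1

15,1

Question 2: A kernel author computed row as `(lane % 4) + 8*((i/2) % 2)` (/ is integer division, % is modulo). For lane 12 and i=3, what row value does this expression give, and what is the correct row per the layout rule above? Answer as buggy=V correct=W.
`(lane % 4) + 8*((i/2) % 2)`[12,3]->8
12: gid=3,tid=0
[3] (3+8,0*2+1) = (11,1)
row: 8 vs 11

buggy=8 correct=11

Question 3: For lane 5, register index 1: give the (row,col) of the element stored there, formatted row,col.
5: G=1,T=1
[1] (1+0,1*2+1) = (1,3)

1,3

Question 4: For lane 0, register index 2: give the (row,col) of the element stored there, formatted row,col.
8,0

0: g=0,t=0
[2] (0+8,0*2+0) = (8,0)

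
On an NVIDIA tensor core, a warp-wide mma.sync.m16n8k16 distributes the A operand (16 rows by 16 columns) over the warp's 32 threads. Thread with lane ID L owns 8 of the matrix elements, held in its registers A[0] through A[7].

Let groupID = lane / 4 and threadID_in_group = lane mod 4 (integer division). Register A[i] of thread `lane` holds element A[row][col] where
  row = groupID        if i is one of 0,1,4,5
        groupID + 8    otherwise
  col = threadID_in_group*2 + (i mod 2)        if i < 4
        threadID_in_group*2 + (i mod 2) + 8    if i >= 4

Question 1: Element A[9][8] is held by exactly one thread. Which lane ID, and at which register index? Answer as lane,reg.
r:9=>grp=1,rB=1  c:8=>cB=1,tig=0,lo=0
L=1*4+0=4  i=1*4+1*2+0=6

4,6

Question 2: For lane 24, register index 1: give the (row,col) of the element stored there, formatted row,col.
6,1

24: gid=6,tid=0
[1] (6+0,0*2+1+0) = (6,1)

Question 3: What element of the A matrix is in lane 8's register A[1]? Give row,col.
2,1

8: gr=2,th=0
[1] (2+0,0*2+1+0) = (2,1)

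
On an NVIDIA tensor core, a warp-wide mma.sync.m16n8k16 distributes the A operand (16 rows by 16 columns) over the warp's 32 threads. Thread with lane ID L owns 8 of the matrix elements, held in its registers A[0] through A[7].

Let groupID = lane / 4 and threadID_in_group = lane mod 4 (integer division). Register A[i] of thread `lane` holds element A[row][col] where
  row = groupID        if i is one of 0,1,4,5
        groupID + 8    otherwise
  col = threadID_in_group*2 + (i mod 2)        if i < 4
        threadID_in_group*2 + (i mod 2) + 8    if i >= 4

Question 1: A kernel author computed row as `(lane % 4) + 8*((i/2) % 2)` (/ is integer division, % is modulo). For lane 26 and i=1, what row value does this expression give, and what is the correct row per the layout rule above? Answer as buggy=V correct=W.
`(lane % 4) + 8*((i/2) % 2)`[26,1]→2
L=26→G=26>>2=6, T=26&3=2
[1]→row 6+0=6  col 2·2+1+0=5
row: 2 vs 6

buggy=2 correct=6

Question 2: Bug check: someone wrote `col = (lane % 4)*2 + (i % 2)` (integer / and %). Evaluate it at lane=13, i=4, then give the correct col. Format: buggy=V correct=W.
buggy=2 correct=10

`(lane % 4)*2 + (i % 2)`[13,4]->2
lane 13->13/4=3, 13 mod 4=1
i=4  r:3+0->3  c:2·1+0+8->10
col: 2 vs 10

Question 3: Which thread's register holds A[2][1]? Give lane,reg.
8,1

r=2⇒gr=2,Rb=0  c=1⇒Cb=0,th=0,odd=1
L=2*4+0=8  i=0*4+0*2+1=1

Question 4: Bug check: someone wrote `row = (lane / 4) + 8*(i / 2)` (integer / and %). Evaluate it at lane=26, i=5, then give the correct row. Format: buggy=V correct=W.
buggy=22 correct=6

`(lane / 4) + 8*(i / 2)`[26,5]=>22
L=26=>grp=26>>2=6, tig=26&3=2
[5]=>row 6+0=6  col 2·2+1+8=13
row: 22 vs 6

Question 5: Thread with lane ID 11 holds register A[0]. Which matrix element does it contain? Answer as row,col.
lane 11⇒11/4=2, 11 mod 4=3
i=0  r:2+0⇒2  c:2·3+0+0⇒6

2,6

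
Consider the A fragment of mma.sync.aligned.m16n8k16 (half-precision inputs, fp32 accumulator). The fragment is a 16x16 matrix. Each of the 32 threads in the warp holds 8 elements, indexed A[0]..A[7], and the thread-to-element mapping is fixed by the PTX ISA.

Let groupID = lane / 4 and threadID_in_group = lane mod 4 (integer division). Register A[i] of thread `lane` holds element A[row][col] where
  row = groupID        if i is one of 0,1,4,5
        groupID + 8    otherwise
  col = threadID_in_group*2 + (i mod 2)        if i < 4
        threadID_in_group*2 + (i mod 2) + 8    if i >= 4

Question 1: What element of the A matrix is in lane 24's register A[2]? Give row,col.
14,0

24: g=6,t=0
[2] (6+8,0*2+0+0) = (14,0)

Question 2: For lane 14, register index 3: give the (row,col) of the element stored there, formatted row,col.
11,5

lane 14->14/4=3, 14 mod 4=2
i=3  r:3+8->11  c:2·2+1+0->5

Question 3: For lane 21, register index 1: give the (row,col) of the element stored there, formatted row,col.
lane 21: gr=5 (21/4), th=1 (21%4)
i=1: r=5+0=5, c=1*2+1+0=3

5,3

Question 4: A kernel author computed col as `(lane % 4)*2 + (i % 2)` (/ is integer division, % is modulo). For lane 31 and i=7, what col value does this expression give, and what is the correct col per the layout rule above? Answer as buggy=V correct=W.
buggy=7 correct=15

`(lane % 4)*2 + (i % 2)`[31,7]→7
lane 31: G=7 (31/4), T=3 (31%4)
i=7: r=7+8=15, c=3*2+1+8=15
col: 7 vs 15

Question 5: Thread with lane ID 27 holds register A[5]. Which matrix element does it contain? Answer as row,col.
L=27=>grp=27>>2=6, tig=27&3=3
[5]=>row 6+0=6  col 3·2+1+8=15

6,15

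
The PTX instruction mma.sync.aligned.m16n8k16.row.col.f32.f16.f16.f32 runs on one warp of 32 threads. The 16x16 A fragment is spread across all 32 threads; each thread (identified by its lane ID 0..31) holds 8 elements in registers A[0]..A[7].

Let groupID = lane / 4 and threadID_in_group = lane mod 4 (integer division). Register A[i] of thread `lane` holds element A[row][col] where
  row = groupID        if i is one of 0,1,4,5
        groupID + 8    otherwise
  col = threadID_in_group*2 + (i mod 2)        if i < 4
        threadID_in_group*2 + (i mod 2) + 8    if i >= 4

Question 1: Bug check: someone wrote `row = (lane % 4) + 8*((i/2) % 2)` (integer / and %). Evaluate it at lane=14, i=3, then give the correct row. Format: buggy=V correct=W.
`(lane % 4) + 8*((i/2) % 2)`[14,3]→10
14: G=3,T=2
[3] (3+8,2*2+1+0) = (11,5)
row: 10 vs 11

buggy=10 correct=11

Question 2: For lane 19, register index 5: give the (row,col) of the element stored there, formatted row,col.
4,15

lane 19=>19/4=4, 19 mod 4=3
i=5  r:4+0=>4  c:2·3+1+8=>15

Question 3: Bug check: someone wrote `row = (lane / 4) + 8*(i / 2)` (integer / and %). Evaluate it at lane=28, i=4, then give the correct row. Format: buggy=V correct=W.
`(lane / 4) + 8*(i / 2)`[28,4]->23
lane 28->28/4=7, 28 mod 4=0
i=4  r:7+0->7  c:2·0+0+8->8
row: 23 vs 7

buggy=23 correct=7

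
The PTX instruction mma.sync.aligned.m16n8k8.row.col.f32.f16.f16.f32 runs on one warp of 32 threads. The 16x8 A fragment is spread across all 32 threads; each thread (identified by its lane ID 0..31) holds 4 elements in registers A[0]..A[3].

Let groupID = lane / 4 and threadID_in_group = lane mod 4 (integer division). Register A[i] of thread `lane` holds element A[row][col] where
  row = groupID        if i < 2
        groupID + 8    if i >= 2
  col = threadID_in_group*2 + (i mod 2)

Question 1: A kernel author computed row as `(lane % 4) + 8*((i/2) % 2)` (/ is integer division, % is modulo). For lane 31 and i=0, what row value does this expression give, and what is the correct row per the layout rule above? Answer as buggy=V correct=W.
`(lane % 4) + 8*((i/2) % 2)`[31,0]⇒3
lane 31⇒31/4=7, 31 mod 4=3
i=0  r:7+0⇒7  c:2·3+0⇒6
row: 3 vs 7

buggy=3 correct=7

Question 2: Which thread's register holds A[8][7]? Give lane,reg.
r: 8->gid=0,r8=1  c: 7->tid=3,i&1=1
L=0*4+3=3  i=1*2+1=3

3,3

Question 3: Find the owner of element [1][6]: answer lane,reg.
7,0

r: 1->gid=1,r8=0  c: 6->tid=3,i&1=0
L=1*4+3=7  i=0*2+0=0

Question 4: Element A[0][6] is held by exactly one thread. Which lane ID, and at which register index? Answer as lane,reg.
3,0

r:0=>grp=0,rB=0  c:6=>tig=3,lo=0
L=0*4+3=3  i=0*2+0=0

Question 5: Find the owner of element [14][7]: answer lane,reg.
27,3

r: 14->gid=6,r8=1  c: 7->tid=3,i&1=1
L=6*4+3=27  i=1*2+1=3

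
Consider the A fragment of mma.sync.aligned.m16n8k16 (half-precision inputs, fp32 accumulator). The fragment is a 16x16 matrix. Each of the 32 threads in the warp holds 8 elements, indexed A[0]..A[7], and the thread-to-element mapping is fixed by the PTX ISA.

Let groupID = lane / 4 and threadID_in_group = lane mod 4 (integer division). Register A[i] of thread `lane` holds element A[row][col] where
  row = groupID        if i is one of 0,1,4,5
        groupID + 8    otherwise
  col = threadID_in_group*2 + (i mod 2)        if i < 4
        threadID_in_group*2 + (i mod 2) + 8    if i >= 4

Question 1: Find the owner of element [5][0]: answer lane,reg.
20,0

r=5⇒gr=5,Rb=0  c=0⇒Cb=0,th=0,odd=0
L=5*4+0=20  i=0*4+0*2+0=0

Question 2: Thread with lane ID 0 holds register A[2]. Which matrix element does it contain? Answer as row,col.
8,0

0: gr=0,th=0
[2] (0+8,0*2+0+0) = (8,0)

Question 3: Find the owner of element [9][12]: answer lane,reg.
6,6

r=9->g=1,rb=1  c=12->cb=1,t=2,b0=0
L=1*4+2=6  i=1*4+1*2+0=6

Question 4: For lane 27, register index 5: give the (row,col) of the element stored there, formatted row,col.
27: G=6,T=3
[5] (6+0,3*2+1+8) = (6,15)

6,15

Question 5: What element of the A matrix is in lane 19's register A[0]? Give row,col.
4,6

lane 19: gid=4 (19/4), tid=3 (19%4)
i=0: r=4+0=4, c=3*2+0+0=6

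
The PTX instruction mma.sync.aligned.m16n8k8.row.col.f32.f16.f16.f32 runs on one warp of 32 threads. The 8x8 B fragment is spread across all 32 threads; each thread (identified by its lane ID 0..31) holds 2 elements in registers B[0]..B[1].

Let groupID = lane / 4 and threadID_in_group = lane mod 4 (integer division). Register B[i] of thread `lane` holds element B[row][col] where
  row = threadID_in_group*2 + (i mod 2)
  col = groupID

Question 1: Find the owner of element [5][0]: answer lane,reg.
c: 0->gid=0  r: 5->tid=2,i&1=1
L=0*4+2=2  i=1=1

2,1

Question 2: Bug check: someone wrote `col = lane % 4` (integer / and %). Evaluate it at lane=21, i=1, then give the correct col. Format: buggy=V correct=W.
buggy=1 correct=5

`lane % 4`[21,1]⇒1
lane 21: gr=5 (21/4), th=1 (21%4)
i=1: r=1*2+1=3, c=gr=5
col: 1 vs 5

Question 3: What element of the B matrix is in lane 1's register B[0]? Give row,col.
1: g=0,t=1
[0] (1*2+0,0) = (2,0)

2,0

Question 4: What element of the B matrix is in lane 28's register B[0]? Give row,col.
lane 28: gid=7 (28/4), tid=0 (28%4)
i=0: r=0*2+0=0, c=gid=7

0,7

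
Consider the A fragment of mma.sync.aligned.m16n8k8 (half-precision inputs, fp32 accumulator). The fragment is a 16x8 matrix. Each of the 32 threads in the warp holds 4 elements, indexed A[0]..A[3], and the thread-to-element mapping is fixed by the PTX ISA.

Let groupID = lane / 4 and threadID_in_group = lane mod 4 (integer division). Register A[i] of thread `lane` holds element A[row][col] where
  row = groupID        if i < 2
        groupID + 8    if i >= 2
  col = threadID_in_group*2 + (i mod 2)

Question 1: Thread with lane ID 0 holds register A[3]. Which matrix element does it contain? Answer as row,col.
lane 0: grp=0 (0/4), tig=0 (0%4)
i=3: r=0+8=8, c=0*2+1=1

8,1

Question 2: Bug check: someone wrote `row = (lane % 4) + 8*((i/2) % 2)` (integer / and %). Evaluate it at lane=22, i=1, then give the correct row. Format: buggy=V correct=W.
`(lane % 4) + 8*((i/2) % 2)`[22,1]=>2
lane 22: grp=5 (22/4), tig=2 (22%4)
i=1: r=5+0=5, c=2*2+1=5
row: 2 vs 5

buggy=2 correct=5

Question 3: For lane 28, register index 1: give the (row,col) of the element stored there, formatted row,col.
L=28=>grp=28>>2=7, tig=28&3=0
[1]=>row 7+0=7  col 0·2+1=1

7,1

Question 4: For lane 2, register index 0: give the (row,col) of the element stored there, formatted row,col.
2: grp=0,tig=2
[0] (0+0,2*2+0) = (0,4)

0,4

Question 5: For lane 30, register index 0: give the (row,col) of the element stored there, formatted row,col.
lane 30->30/4=7, 30 mod 4=2
i=0  r:7+0->7  c:2·2+0->4

7,4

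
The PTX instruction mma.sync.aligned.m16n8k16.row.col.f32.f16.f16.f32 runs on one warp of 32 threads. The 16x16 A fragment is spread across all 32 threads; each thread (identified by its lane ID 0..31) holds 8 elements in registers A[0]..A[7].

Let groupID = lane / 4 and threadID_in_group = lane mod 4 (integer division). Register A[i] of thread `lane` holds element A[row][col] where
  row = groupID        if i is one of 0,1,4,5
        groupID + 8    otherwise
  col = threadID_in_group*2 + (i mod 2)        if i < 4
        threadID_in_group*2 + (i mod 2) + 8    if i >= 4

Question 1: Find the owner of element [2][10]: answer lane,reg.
9,4

r=2→G=2,rhi=0  c=10→chi=1,T=1,p=0
L=2*4+1=9  i=1*4+0*2+0=4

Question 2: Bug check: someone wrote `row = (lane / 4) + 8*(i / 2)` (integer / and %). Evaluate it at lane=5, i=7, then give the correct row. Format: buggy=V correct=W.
buggy=25 correct=9

`(lane / 4) + 8*(i / 2)`[5,7]->25
L=5->g=5>>2=1, t=5&3=1
[7]->row 1+8=9  col 1·2+1+8=11
row: 25 vs 9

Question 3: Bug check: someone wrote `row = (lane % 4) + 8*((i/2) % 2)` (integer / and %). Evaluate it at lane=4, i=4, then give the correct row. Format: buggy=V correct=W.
`(lane % 4) + 8*((i/2) % 2)`[4,4]->0
L=4->g=4>>2=1, t=4&3=0
[4]->row 1+0=1  col 0·2+0+8=8
row: 0 vs 1

buggy=0 correct=1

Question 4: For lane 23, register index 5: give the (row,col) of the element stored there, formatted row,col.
23: gr=5,th=3
[5] (5+0,3*2+1+8) = (5,15)

5,15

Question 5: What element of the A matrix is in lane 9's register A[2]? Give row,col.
lane 9=>9/4=2, 9 mod 4=1
i=2  r:2+8=>10  c:2·1+0+0=>2

10,2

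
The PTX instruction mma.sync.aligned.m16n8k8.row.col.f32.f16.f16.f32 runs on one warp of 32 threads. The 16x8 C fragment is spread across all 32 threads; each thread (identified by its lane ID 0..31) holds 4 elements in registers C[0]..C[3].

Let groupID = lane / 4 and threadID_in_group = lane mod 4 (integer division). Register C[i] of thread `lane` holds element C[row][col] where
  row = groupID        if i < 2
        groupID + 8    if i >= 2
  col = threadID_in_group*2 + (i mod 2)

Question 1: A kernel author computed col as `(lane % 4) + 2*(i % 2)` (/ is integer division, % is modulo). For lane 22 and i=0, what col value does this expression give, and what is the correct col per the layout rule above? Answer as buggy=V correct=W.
buggy=2 correct=4

`(lane % 4) + 2*(i % 2)`[22,0]⇒2
L=22⇒gr=22>>2=5, th=22&3=2
[0]⇒row 5+0=5  col 2·2+0=4
col: 2 vs 4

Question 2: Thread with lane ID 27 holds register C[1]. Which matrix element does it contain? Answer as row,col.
6,7

27: g=6,t=3
[1] (6+0,3*2+1) = (6,7)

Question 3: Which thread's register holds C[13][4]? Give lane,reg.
22,2

r:13=>grp=5,rB=1  c:4=>tig=2,lo=0
L=5*4+2=22  i=1*2+0=2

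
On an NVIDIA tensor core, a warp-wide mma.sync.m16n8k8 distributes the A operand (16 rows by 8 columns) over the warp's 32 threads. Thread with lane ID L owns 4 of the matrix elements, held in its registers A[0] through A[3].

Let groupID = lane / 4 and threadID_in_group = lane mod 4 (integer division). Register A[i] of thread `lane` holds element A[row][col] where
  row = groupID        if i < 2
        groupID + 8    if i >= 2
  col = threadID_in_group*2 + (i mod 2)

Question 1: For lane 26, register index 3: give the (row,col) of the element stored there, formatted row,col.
L=26->gid=26>>2=6, tid=26&3=2
[3]->row 6+8=14  col 2·2+1=5

14,5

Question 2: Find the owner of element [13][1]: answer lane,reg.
20,3

r=13→G=5,rhi=1  c=1→T=0,p=1
L=5*4+0=20  i=1*2+1=3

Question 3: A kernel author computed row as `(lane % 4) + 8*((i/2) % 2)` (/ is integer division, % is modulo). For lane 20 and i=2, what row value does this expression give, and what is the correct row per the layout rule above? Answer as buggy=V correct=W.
`(lane % 4) + 8*((i/2) % 2)`[20,2]→8
L=20→G=20>>2=5, T=20&3=0
[2]→row 5+8=13  col 0·2+0=0
row: 8 vs 13

buggy=8 correct=13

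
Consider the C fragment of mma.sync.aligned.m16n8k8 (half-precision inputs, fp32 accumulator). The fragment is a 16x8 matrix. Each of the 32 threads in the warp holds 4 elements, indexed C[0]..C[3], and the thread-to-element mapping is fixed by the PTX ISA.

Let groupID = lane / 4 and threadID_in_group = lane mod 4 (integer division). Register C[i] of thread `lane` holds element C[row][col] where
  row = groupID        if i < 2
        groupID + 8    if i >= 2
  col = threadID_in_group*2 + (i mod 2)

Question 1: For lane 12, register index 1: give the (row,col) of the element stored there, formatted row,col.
3,1

L=12→G=12>>2=3, T=12&3=0
[1]→row 3+0=3  col 0·2+1=1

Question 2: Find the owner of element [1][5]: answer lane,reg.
r=1→G=1,rhi=0  c=5→T=2,p=1
L=1*4+2=6  i=0*2+1=1

6,1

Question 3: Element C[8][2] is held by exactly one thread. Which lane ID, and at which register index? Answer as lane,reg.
r=8→G=0,rhi=1  c=2→T=1,p=0
L=0*4+1=1  i=1*2+0=2

1,2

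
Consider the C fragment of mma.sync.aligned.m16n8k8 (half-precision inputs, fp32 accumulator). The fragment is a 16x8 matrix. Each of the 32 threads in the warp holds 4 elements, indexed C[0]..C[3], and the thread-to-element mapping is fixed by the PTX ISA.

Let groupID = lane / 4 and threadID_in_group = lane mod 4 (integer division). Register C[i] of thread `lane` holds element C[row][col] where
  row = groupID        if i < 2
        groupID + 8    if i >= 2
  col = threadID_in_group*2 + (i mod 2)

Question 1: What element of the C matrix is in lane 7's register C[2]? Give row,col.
9,6

L=7⇒gr=7>>2=1, th=7&3=3
[2]⇒row 1+8=9  col 3·2+0=6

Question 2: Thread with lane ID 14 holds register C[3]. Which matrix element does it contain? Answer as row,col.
14: G=3,T=2
[3] (3+8,2*2+1) = (11,5)

11,5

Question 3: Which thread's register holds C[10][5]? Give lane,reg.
r=10->g=2,rb=1  c=5->t=2,b0=1
L=2*4+2=10  i=1*2+1=3

10,3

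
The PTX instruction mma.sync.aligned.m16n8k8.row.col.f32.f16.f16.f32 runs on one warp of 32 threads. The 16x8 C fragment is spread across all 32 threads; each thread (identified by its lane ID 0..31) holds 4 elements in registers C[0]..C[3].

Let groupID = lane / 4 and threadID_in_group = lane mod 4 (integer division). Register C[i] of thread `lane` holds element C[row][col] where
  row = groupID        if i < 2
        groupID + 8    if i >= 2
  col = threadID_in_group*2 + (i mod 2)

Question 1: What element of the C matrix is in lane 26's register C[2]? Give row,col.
14,4

lane 26: g=6 (26/4), t=2 (26%4)
i=2: r=6+8=14, c=2*2+0=4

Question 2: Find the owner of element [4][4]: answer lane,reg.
r=4->g=4,rb=0  c=4->t=2,b0=0
L=4*4+2=18  i=0*2+0=0

18,0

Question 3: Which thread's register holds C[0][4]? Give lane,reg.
2,0

r=0->g=0,rb=0  c=4->t=2,b0=0
L=0*4+2=2  i=0*2+0=0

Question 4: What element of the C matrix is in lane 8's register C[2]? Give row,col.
10,0

L=8→G=8>>2=2, T=8&3=0
[2]→row 2+8=10  col 0·2+0=0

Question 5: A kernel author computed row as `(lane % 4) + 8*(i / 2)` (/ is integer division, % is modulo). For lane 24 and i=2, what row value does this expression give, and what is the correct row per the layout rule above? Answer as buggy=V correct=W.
`(lane % 4) + 8*(i / 2)`[24,2]⇒8
lane 24⇒24/4=6, 24 mod 4=0
i=2  r:6+8⇒14  c:2·0+0⇒0
row: 8 vs 14

buggy=8 correct=14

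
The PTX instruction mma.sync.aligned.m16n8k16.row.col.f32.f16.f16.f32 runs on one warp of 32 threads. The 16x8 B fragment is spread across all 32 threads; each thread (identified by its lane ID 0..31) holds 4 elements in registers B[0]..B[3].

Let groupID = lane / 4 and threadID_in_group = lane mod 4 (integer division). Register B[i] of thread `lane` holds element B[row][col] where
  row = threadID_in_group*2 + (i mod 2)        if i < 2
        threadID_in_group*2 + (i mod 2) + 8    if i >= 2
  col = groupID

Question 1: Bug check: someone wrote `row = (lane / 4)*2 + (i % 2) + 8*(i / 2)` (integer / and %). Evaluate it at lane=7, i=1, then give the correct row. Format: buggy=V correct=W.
buggy=3 correct=7

`(lane / 4)*2 + (i % 2) + 8*(i / 2)`[7,1]⇒3
lane 7⇒7/4=1, 7 mod 4=3
i=1  r:2·3+1+0⇒7  c:1
row: 3 vs 7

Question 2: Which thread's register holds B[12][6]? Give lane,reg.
26,2

c=6->g=6  r=12->rb=1,t=2,b0=0
L=6*4+2=26  i=1*2+0=2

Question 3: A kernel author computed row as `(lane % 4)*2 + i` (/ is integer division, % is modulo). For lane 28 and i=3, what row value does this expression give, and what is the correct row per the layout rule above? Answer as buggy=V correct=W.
`(lane % 4)*2 + i`[28,3]→3
lane 28→28/4=7, 28 mod 4=0
i=3  r:2·0+1+8→9  c:7
row: 3 vs 9

buggy=3 correct=9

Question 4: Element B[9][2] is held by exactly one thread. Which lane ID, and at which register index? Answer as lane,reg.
c:2=>grp=2  r:9=>rB=1,tig=0,lo=1
L=2*4+0=8  i=1*2+1=3

8,3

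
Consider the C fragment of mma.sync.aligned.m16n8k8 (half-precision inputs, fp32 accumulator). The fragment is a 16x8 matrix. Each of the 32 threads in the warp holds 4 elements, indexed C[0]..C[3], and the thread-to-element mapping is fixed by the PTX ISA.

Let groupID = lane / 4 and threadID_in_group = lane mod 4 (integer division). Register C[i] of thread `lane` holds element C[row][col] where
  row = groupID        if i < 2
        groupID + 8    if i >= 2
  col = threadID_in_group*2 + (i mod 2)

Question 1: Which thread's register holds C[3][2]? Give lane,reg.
13,0

r:3=>grp=3,rB=0  c:2=>tig=1,lo=0
L=3*4+1=13  i=0*2+0=0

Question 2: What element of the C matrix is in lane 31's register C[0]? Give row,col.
7,6

L=31⇒gr=31>>2=7, th=31&3=3
[0]⇒row 7+0=7  col 3·2+0=6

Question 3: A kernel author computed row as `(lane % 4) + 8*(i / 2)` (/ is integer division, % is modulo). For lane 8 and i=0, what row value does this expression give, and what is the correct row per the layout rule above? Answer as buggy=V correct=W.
`(lane % 4) + 8*(i / 2)`[8,0]⇒0
lane 8: gr=2 (8/4), th=0 (8%4)
i=0: r=2+0=2, c=0*2+0=0
row: 0 vs 2

buggy=0 correct=2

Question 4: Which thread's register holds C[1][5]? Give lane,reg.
r: 1->gid=1,r8=0  c: 5->tid=2,i&1=1
L=1*4+2=6  i=0*2+1=1

6,1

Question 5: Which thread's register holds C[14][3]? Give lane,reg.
r=14⇒gr=6,Rb=1  c=3⇒th=1,odd=1
L=6*4+1=25  i=1*2+1=3

25,3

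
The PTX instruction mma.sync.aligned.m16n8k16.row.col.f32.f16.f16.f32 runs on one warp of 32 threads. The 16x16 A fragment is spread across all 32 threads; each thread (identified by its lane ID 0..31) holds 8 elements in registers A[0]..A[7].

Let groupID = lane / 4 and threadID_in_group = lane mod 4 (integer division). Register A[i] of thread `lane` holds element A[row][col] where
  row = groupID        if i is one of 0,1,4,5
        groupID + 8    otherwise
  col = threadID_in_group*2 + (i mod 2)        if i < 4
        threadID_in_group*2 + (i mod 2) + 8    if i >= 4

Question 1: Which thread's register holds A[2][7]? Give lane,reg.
r: 2->gid=2,r8=0  c: 7->c8=0,tid=3,i&1=1
L=2*4+3=11  i=0*4+0*2+1=1

11,1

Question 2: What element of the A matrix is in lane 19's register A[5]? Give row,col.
19: g=4,t=3
[5] (4+0,3*2+1+8) = (4,15)

4,15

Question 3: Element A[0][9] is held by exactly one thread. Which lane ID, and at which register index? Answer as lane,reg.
r=0⇒gr=0,Rb=0  c=9⇒Cb=1,th=0,odd=1
L=0*4+0=0  i=1*4+0*2+1=5

0,5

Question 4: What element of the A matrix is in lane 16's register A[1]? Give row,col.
4,1

L=16->g=16>>2=4, t=16&3=0
[1]->row 4+0=4  col 0·2+1+0=1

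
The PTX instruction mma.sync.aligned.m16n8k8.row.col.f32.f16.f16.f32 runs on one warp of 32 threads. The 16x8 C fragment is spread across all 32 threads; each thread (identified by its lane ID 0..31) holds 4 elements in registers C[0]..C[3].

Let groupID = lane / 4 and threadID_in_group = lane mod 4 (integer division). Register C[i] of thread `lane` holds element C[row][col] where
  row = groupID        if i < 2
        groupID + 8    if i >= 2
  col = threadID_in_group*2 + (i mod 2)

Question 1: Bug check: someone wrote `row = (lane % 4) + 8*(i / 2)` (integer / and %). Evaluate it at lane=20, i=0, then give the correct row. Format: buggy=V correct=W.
`(lane % 4) + 8*(i / 2)`[20,0]=>0
lane 20: grp=5 (20/4), tig=0 (20%4)
i=0: r=5+0=5, c=0*2+0=0
row: 0 vs 5

buggy=0 correct=5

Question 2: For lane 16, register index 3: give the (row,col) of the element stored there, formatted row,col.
lane 16: g=4 (16/4), t=0 (16%4)
i=3: r=4+8=12, c=0*2+1=1

12,1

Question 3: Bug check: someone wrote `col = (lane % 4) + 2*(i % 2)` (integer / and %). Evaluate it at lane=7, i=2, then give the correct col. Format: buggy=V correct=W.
`(lane % 4) + 2*(i % 2)`[7,2]->3
7: g=1,t=3
[2] (1+8,3*2+0) = (9,6)
col: 3 vs 6

buggy=3 correct=6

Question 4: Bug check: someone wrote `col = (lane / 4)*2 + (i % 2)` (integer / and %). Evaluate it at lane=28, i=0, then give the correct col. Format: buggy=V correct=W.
buggy=14 correct=0

`(lane / 4)*2 + (i % 2)`[28,0]→14
lane 28: G=7 (28/4), T=0 (28%4)
i=0: r=7+0=7, c=0*2+0=0
col: 14 vs 0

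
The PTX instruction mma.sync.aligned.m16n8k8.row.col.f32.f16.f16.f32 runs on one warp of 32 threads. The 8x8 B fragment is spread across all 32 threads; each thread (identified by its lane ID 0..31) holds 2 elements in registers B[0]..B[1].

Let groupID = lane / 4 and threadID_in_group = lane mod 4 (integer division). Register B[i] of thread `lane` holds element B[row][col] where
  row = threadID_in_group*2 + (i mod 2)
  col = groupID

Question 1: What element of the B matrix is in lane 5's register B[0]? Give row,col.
2,1

5: gr=1,th=1
[0] (1*2+0,1) = (2,1)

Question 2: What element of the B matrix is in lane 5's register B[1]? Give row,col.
lane 5: g=1 (5/4), t=1 (5%4)
i=1: r=1*2+1=3, c=g=1

3,1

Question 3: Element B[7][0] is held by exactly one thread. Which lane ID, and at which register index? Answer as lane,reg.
3,1

c=0⇒gr=0  r=7⇒th=3,odd=1
L=0*4+3=3  i=1=1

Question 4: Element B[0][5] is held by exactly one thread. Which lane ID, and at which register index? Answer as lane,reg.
c: 5->gid=5  r: 0->tid=0,i&1=0
L=5*4+0=20  i=0=0

20,0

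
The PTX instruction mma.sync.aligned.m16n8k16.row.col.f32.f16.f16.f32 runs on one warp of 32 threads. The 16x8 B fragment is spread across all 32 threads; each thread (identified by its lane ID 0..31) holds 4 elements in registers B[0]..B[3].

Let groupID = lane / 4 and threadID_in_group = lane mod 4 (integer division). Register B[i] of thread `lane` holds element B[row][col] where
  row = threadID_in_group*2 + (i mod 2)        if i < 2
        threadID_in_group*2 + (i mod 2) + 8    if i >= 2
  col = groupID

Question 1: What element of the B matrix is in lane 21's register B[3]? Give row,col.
lane 21=>21/4=5, 21 mod 4=1
i=3  r:2·1+1+8=>11  c:5

11,5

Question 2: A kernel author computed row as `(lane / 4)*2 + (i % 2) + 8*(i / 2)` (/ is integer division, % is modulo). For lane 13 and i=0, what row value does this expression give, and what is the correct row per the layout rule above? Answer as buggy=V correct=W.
buggy=6 correct=2

`(lane / 4)*2 + (i % 2) + 8*(i / 2)`[13,0]->6
lane 13->13/4=3, 13 mod 4=1
i=0  r:2·1+0+0->2  c:3
row: 6 vs 2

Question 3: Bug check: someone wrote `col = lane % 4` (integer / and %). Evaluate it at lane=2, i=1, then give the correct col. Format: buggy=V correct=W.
`lane % 4`[2,1]=>2
L=2=>grp=2>>2=0, tig=2&3=2
[1]=>row 2·2+1+0=5  col grp=0
col: 2 vs 0

buggy=2 correct=0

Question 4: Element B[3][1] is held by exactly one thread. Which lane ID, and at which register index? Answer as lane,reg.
c=1->g=1  r=3->rb=0,t=1,b0=1
L=1*4+1=5  i=0*2+1=1

5,1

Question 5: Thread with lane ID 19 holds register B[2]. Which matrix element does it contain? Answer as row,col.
14,4

19: grp=4,tig=3
[2] (3*2+0+8,4) = (14,4)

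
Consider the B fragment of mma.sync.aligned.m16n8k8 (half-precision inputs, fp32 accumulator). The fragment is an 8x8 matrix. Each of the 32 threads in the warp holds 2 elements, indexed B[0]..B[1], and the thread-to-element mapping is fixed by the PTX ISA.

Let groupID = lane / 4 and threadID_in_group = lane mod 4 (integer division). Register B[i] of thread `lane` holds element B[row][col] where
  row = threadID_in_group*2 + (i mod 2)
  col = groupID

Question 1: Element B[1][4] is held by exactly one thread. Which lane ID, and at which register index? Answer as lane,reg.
16,1

c:4=>grp=4  r:1=>tig=0,lo=1
L=4*4+0=16  i=1=1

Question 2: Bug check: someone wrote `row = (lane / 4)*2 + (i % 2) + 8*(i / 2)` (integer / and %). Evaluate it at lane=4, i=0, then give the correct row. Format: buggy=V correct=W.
`(lane / 4)*2 + (i % 2) + 8*(i / 2)`[4,0]->2
lane 4->4/4=1, 4 mod 4=0
i=0  r:2·0+0->0  c:1
row: 2 vs 0

buggy=2 correct=0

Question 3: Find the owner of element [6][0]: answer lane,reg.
3,0

c:0=>grp=0  r:6=>tig=3,lo=0
L=0*4+3=3  i=0=0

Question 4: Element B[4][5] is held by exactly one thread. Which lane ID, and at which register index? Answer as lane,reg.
c: 5->gid=5  r: 4->tid=2,i&1=0
L=5*4+2=22  i=0=0

22,0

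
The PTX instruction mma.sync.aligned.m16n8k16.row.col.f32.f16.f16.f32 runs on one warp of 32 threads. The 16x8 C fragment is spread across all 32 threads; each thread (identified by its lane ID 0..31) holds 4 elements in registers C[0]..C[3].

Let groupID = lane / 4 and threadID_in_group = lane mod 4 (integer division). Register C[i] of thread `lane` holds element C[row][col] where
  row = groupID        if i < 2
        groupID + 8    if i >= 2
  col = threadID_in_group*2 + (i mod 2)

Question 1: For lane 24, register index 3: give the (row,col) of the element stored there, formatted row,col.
14,1

L=24→G=24>>2=6, T=24&3=0
[3]→row 6+8=14  col 0·2+1=1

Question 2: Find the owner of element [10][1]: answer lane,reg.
8,3

r=10→G=2,rhi=1  c=1→T=0,p=1
L=2*4+0=8  i=1*2+1=3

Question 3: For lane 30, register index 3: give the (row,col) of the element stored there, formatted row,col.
15,5

lane 30: grp=7 (30/4), tig=2 (30%4)
i=3: r=7+8=15, c=2*2+1=5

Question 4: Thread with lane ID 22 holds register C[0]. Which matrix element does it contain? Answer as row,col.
5,4

L=22=>grp=22>>2=5, tig=22&3=2
[0]=>row 5+0=5  col 2·2+0=4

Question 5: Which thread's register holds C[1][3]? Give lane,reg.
5,1

r=1->g=1,rb=0  c=3->t=1,b0=1
L=1*4+1=5  i=0*2+1=1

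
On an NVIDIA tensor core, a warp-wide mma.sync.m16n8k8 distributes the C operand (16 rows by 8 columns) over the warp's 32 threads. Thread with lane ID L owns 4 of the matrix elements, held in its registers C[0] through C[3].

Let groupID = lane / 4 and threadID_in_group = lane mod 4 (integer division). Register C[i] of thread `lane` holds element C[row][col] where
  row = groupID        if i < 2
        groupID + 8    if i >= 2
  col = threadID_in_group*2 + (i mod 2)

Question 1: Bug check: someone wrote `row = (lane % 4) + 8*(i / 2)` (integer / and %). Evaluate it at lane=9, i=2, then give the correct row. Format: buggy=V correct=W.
`(lane % 4) + 8*(i / 2)`[9,2]→9
9: G=2,T=1
[2] (2+8,1*2+0) = (10,2)
row: 9 vs 10

buggy=9 correct=10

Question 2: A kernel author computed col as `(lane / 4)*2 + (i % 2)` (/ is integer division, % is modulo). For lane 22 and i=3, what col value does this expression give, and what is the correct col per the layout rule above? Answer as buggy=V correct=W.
`(lane / 4)*2 + (i % 2)`[22,3]=>11
L=22=>grp=22>>2=5, tig=22&3=2
[3]=>row 5+8=13  col 2·2+1=5
col: 11 vs 5

buggy=11 correct=5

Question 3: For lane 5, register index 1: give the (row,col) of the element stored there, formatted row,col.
5: gid=1,tid=1
[1] (1+0,1*2+1) = (1,3)

1,3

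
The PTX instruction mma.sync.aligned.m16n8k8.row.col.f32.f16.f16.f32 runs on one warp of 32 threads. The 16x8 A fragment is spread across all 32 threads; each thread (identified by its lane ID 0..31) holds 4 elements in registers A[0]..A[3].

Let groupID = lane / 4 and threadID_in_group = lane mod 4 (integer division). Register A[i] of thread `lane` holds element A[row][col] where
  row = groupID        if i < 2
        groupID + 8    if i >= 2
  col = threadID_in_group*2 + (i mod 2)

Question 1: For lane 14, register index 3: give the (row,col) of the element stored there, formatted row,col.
lane 14: g=3 (14/4), t=2 (14%4)
i=3: r=3+8=11, c=2*2+1=5

11,5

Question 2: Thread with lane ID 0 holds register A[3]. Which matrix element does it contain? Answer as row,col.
lane 0: G=0 (0/4), T=0 (0%4)
i=3: r=0+8=8, c=0*2+1=1

8,1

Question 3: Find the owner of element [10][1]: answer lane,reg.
8,3

r=10⇒gr=2,Rb=1  c=1⇒th=0,odd=1
L=2*4+0=8  i=1*2+1=3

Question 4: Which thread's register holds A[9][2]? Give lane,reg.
5,2

r:9=>grp=1,rB=1  c:2=>tig=1,lo=0
L=1*4+1=5  i=1*2+0=2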